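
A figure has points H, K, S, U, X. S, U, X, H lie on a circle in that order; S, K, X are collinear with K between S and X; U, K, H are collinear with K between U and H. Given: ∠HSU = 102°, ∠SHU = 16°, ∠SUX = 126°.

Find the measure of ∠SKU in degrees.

1. ∠HUS = 62°  [△SUH]
2. ∠SXU = 16°  [same arc SU]
3. ∠USX = 38°  [△SUX]
4. ∠SKU = 80°  [△SKU]

∠SKU = 80°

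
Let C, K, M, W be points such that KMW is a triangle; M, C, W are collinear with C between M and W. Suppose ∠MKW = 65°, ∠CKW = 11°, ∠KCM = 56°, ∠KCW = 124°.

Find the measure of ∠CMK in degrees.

1. ∠CWK = 45°  [△KCW]
2. ∠KWM = 45°  [C on ray WM]
3. ∠KMW = 70°  [△KMW]
4. ∠CMK = 70°  [C on ray MW]

∠CMK = 70°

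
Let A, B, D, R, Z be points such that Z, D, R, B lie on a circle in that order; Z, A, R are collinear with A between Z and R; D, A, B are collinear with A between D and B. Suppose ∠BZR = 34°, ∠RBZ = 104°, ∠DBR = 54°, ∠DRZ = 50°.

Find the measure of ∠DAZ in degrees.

∠DAZ = 84°

1. ∠BRZ = 42°  [△ZRB]
2. ∠DZR = 54°  [same arc DR]
3. ∠BDZ = 42°  [same arc ZB]
4. ∠DAZ = 84°  [△ZAD]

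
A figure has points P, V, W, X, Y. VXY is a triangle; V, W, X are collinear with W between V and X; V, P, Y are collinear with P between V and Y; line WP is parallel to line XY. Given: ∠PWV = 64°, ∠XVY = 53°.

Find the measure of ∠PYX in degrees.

1. ∠VXY = 64°  [WP∥XY, corresponding at W]
2. ∠VYX = 63°  [△VXY]
3. ∠PYX = 63°  [P on ray YV]

∠PYX = 63°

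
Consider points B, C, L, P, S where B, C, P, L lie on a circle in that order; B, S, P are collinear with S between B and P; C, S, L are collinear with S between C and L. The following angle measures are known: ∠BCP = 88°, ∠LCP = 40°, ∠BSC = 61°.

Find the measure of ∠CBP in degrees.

1. ∠BLP = 92°  [cyclic BCPL, opposite ∠C+∠L]
2. ∠LBP = 40°  [same arc PL]
3. ∠LSP = 61°  [vertical angles at S]
4. ∠BPL = 48°  [△BPL]
5. ∠CLP = 71°  [△PSL]
6. ∠CBP = 71°  [same arc CP]

∠CBP = 71°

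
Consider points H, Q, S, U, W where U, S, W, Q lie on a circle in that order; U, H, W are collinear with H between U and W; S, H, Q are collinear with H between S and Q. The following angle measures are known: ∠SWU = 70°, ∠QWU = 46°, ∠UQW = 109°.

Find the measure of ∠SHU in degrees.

∠SHU = 95°

1. ∠QSU = 46°  [same arc UQ]
2. ∠USW = 71°  [cyclic USWQ, opposite ∠S+∠Q]
3. ∠SUW = 39°  [△USW]
4. ∠SHU = 95°  [△UHS]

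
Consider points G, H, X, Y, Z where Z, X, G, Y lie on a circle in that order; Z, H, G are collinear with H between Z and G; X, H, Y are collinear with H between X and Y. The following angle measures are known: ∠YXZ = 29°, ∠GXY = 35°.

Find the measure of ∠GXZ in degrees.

1. ∠YGZ = 29°  [same arc ZY]
2. ∠GZY = 35°  [same arc GY]
3. ∠GYZ = 116°  [△ZGY]
4. ∠GXZ = 64°  [cyclic ZXGY, opposite ∠X+∠Y]

∠GXZ = 64°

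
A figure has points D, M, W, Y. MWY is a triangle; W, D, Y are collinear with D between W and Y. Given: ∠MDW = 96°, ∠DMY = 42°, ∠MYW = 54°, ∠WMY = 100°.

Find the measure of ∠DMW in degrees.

1. ∠MWY = 26°  [△MWY]
2. ∠DWM = 26°  [D on ray WY]
3. ∠DMW = 58°  [△MWD]

∠DMW = 58°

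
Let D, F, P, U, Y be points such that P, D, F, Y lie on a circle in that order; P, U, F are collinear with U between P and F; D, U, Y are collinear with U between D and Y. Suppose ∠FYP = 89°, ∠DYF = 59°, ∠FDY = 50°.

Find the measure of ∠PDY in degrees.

∠PDY = 41°

1. ∠FDP = 91°  [cyclic PDFY, opposite ∠D+∠Y]
2. ∠DPF = 59°  [same arc DF]
3. ∠DFY = 71°  [△DFY]
4. ∠DFP = 30°  [△PDF]
5. ∠DPY = 109°  [cyclic PDFY, opposite ∠P+∠F]
6. ∠DYP = 30°  [same arc PD]
7. ∠PDY = 41°  [△PDY]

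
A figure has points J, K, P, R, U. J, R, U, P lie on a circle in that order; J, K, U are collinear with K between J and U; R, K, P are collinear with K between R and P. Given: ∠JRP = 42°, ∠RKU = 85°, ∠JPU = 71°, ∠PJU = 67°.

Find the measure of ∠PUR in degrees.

1. ∠JKP = 85°  [vertical angles at K]
2. ∠JPR = 28°  [△JKP]
3. ∠PJR = 110°  [△JRP]
4. ∠PUR = 70°  [cyclic JRUP, opposite ∠J+∠U]

∠PUR = 70°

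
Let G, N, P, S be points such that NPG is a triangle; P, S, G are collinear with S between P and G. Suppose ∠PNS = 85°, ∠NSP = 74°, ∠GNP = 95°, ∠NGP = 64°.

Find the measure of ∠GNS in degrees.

1. ∠GSN = 106°  [linear pair at S on PG]
2. ∠NGS = 64°  [S on ray GP]
3. ∠GNS = 10°  [△NSG]

∠GNS = 10°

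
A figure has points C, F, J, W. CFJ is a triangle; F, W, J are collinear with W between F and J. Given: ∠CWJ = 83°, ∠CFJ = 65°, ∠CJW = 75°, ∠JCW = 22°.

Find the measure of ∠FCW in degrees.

∠FCW = 18°

1. ∠CWF = 97°  [linear pair at W on FJ]
2. ∠CFW = 65°  [W on ray FJ]
3. ∠FCW = 18°  [△CFW]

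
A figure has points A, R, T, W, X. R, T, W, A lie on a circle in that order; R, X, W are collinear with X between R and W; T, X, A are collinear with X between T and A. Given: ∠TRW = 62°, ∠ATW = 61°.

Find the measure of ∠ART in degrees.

1. ∠TAW = 62°  [same arc TW]
2. ∠AWT = 57°  [△TWA]
3. ∠ART = 123°  [cyclic RTWA, opposite ∠R+∠W]

∠ART = 123°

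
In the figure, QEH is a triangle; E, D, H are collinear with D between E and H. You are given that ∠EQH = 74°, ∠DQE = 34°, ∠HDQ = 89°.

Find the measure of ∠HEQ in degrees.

∠HEQ = 55°

1. ∠EDQ = 91°  [linear pair at D on EH]
2. ∠DEQ = 55°  [△QED]
3. ∠HEQ = 55°  [D on ray EH]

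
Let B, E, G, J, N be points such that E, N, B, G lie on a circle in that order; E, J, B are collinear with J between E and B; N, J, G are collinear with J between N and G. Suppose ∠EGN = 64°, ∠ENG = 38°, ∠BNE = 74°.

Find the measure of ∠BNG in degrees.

1. ∠EBN = 64°  [same arc EN]
2. ∠GEN = 78°  [△ENG]
3. ∠BEN = 42°  [△ENB]
4. ∠GBN = 102°  [cyclic ENBG, opposite ∠E+∠B]
5. ∠BGN = 42°  [same arc NB]
6. ∠BNG = 36°  [△NBG]

∠BNG = 36°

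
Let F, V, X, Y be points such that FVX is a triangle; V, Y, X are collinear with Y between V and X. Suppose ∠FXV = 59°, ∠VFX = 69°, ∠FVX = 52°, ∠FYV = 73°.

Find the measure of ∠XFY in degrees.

∠XFY = 14°

1. ∠FXY = 59°  [Y on ray XV]
2. ∠FYX = 107°  [linear pair at Y on VX]
3. ∠XFY = 14°  [△FYX]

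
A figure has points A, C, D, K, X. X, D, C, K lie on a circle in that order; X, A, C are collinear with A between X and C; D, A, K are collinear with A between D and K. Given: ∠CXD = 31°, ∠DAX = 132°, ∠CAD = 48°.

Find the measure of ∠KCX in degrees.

1. ∠CKD = 31°  [same arc DC]
2. ∠CAK = 132°  [vertical angles at A]
3. ∠KCX = 17°  [△CAK]

∠KCX = 17°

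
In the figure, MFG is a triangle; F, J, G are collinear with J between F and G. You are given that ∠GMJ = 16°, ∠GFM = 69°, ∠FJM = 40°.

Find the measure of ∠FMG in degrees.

1. ∠GJM = 140°  [linear pair at J on FG]
2. ∠JGM = 24°  [△MJG]
3. ∠FGM = 24°  [J on ray GF]
4. ∠FMG = 87°  [△MFG]

∠FMG = 87°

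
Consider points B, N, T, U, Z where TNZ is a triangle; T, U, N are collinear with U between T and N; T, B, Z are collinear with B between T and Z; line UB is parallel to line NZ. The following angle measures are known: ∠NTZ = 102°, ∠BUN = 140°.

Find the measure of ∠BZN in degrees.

1. ∠BTU = 102°  [U on TN, B on TZ]
2. ∠BUT = 40°  [linear pair at U on TN]
3. ∠TBU = 38°  [△TUB]
4. ∠UBZ = 142°  [linear pair at B on TZ]
5. ∠BZN = 38°  [UB∥NZ, co-interior at Z–B]

∠BZN = 38°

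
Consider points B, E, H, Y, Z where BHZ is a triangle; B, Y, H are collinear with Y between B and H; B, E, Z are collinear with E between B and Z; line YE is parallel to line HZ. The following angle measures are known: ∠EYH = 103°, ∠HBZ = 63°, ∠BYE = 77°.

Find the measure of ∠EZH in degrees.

∠EZH = 40°

1. ∠EBY = 63°  [Y on BH, E on BZ]
2. ∠BEY = 40°  [△BYE]
3. ∠YEZ = 140°  [linear pair at E on BZ]
4. ∠EZH = 40°  [YE∥HZ, co-interior at Z–E]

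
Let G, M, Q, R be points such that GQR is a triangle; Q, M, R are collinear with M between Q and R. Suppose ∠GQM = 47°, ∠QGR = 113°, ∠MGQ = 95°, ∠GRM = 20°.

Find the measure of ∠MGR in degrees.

∠MGR = 18°

1. ∠GMQ = 38°  [△GQM]
2. ∠GMR = 142°  [linear pair at M on QR]
3. ∠MGR = 18°  [△GMR]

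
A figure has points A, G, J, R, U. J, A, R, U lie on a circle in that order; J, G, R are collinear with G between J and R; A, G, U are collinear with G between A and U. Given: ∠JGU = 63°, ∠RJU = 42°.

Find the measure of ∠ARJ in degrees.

1. ∠AGR = 63°  [vertical angles at G]
2. ∠RAU = 42°  [same arc RU]
3. ∠ARJ = 75°  [△AGR]

∠ARJ = 75°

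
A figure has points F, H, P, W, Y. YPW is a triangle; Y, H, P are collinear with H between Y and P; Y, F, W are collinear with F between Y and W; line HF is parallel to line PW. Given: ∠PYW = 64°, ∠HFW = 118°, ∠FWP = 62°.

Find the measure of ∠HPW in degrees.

∠HPW = 54°

1. ∠PWY = 62°  [F on ray WY]
2. ∠WPY = 54°  [△YPW]
3. ∠HPW = 54°  [H on ray PY]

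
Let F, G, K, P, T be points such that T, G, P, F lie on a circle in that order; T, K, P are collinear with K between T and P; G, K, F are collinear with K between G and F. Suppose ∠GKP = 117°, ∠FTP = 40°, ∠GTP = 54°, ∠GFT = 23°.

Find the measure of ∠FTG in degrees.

1. ∠GKT = 63°  [linear pair at K on TP]
2. ∠FGT = 63°  [△TKG]
3. ∠FTG = 94°  [△TGF]

∠FTG = 94°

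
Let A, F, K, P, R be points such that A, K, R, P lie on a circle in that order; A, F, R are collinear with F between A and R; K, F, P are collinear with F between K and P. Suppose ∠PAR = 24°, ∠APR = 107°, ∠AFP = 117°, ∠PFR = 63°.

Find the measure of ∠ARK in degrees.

∠ARK = 39°

1. ∠PKR = 24°  [same arc RP]
2. ∠KFR = 117°  [vertical angles at F]
3. ∠ARK = 39°  [△KFR]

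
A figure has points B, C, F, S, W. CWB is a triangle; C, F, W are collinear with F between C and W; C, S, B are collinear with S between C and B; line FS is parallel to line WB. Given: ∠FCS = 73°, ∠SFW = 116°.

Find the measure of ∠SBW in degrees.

1. ∠CFS = 64°  [linear pair at F on CW]
2. ∠CSF = 43°  [△CFS]
3. ∠BSF = 137°  [linear pair at S on CB]
4. ∠SBW = 43°  [FS∥WB, co-interior at B–S]

∠SBW = 43°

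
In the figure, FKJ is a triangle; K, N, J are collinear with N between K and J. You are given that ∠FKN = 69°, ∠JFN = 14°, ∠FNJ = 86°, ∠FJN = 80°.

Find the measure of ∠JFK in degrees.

1. ∠FKJ = 69°  [N on ray KJ]
2. ∠FJK = 80°  [N on ray JK]
3. ∠JFK = 31°  [△FKJ]

∠JFK = 31°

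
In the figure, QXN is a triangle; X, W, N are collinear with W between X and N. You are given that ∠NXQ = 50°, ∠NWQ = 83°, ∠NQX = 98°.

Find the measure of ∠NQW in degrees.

∠NQW = 65°

1. ∠QNX = 32°  [△QXN]
2. ∠QNW = 32°  [W on ray NX]
3. ∠NQW = 65°  [△QWN]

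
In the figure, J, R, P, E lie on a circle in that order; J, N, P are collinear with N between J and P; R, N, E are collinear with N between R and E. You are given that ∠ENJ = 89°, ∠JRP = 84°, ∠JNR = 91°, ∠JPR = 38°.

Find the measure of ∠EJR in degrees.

1. ∠PJR = 58°  [△JRP]
2. ∠ERJ = 31°  [△JNR]
3. ∠JER = 38°  [same arc JR]
4. ∠EJR = 111°  [△JRE]

∠EJR = 111°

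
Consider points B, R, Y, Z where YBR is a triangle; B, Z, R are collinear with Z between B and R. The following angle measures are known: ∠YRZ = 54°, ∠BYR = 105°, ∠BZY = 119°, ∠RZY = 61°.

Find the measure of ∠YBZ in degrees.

1. ∠BRY = 54°  [Z on ray RB]
2. ∠RBY = 21°  [△YBR]
3. ∠YBZ = 21°  [Z on ray BR]

∠YBZ = 21°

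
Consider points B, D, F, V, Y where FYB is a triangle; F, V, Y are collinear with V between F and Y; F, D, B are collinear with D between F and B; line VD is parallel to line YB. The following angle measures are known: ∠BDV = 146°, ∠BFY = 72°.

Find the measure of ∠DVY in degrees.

∠DVY = 106°

1. ∠FDV = 34°  [linear pair at D on FB]
2. ∠DFV = 72°  [V on FY, D on FB]
3. ∠DVF = 74°  [△FVD]
4. ∠DVY = 106°  [linear pair at V on FY]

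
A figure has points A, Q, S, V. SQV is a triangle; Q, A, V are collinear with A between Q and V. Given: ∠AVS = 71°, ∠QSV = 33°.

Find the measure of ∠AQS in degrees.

1. ∠QVS = 71°  [A on ray VQ]
2. ∠SQV = 76°  [△SQV]
3. ∠AQS = 76°  [A on ray QV]

∠AQS = 76°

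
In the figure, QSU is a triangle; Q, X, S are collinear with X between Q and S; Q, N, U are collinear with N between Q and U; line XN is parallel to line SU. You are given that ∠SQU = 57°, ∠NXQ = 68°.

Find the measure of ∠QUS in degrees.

∠QUS = 55°

1. ∠NQX = 57°  [X on QS, N on QU]
2. ∠QNX = 55°  [△QXN]
3. ∠QUS = 55°  [XN∥SU, corresponding at N]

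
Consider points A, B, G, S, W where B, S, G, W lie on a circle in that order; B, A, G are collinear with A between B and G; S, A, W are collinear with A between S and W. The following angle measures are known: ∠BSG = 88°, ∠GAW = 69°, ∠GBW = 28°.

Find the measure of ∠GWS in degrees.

1. ∠BWG = 92°  [cyclic BSGW, opposite ∠S+∠W]
2. ∠BGW = 60°  [△BGW]
3. ∠GWS = 51°  [△GAW]

∠GWS = 51°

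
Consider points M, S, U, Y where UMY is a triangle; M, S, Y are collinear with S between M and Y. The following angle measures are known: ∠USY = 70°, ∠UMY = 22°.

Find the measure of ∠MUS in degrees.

1. ∠MSU = 110°  [linear pair at S on MY]
2. ∠SMU = 22°  [S on ray MY]
3. ∠MUS = 48°  [△UMS]

∠MUS = 48°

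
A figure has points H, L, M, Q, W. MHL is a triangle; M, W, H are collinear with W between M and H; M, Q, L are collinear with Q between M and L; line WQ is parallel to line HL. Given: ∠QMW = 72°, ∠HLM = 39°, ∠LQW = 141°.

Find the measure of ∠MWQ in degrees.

1. ∠HML = 72°  [W on MH, Q on ML]
2. ∠LHM = 69°  [△MHL]
3. ∠MWQ = 69°  [WQ∥HL, corresponding at W]

∠MWQ = 69°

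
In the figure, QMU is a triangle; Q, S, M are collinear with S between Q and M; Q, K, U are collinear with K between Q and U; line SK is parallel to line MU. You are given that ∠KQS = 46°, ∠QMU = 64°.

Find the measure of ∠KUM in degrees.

1. ∠MQU = 46°  [S on QM, K on QU]
2. ∠MUQ = 70°  [△QMU]
3. ∠KUM = 70°  [K on ray UQ]

∠KUM = 70°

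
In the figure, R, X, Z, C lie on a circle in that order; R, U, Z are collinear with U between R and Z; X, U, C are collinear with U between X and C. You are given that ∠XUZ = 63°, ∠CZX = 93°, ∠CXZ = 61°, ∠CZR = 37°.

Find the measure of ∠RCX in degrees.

1. ∠CUR = 63°  [vertical angles at U]
2. ∠CRZ = 61°  [same arc ZC]
3. ∠RCX = 56°  [△RUC]

∠RCX = 56°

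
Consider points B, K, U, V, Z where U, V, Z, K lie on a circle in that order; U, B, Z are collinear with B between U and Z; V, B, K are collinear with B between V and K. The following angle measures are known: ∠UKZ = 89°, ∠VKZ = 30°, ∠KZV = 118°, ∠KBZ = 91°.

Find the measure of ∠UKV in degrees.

1. ∠VUZ = 30°  [same arc VZ]
2. ∠KUV = 62°  [cyclic UVZK, opposite ∠U+∠Z]
3. ∠UBV = 91°  [vertical angles at B]
4. ∠KVU = 59°  [△UBV]
5. ∠UKV = 59°  [△UVK]

∠UKV = 59°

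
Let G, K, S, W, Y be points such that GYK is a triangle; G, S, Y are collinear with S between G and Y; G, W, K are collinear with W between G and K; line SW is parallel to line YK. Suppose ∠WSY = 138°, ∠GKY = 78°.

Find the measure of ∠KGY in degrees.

1. ∠GSW = 42°  [linear pair at S on GY]
2. ∠GWS = 78°  [SW∥YK, corresponding at W]
3. ∠SGW = 60°  [△GSW]
4. ∠KGY = 60°  [S on GY, W on GK]

∠KGY = 60°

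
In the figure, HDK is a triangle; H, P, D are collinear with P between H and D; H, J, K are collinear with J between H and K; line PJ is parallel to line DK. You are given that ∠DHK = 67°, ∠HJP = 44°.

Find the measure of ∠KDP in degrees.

1. ∠JHP = 67°  [P on HD, J on HK]
2. ∠HPJ = 69°  [△HPJ]
3. ∠DPJ = 111°  [linear pair at P on HD]
4. ∠KDP = 69°  [PJ∥DK, co-interior at D–P]

∠KDP = 69°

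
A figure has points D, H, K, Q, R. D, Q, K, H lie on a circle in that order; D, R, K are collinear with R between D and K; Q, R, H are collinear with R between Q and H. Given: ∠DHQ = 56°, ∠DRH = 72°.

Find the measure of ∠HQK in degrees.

1. ∠DKQ = 56°  [same arc DQ]
2. ∠KRQ = 72°  [vertical angles at R]
3. ∠HQK = 52°  [△QRK]

∠HQK = 52°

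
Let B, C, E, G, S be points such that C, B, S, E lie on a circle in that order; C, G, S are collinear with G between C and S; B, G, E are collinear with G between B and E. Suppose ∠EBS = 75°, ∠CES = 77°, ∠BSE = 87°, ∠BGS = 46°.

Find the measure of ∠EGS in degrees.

∠EGS = 134°

1. ∠ECS = 75°  [same arc SE]
2. ∠BES = 18°  [△BSE]
3. ∠CSE = 28°  [△CSE]
4. ∠EGS = 134°  [△SGE]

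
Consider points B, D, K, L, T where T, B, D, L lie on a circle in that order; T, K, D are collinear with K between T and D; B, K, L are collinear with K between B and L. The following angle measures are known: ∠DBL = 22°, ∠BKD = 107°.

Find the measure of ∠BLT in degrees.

∠BLT = 51°

1. ∠DTL = 22°  [same arc DL]
2. ∠LKT = 107°  [vertical angles at K]
3. ∠BLT = 51°  [△TKL]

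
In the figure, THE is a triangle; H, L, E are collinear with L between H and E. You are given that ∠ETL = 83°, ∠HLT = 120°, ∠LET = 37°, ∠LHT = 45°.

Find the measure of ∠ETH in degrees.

1. ∠HET = 37°  [L on ray EH]
2. ∠EHT = 45°  [L on ray HE]
3. ∠ETH = 98°  [△THE]

∠ETH = 98°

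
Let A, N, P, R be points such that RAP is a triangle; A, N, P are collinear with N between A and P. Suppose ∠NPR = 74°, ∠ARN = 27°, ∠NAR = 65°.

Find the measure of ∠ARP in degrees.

∠ARP = 41°

1. ∠APR = 74°  [N on ray PA]
2. ∠PAR = 65°  [N on ray AP]
3. ∠ARP = 41°  [△RAP]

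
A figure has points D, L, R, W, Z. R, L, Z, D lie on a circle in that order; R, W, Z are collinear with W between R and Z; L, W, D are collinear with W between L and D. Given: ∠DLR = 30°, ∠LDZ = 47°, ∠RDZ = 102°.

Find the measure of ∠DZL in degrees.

1. ∠DZR = 30°  [same arc RD]
2. ∠DRZ = 48°  [△RZD]
3. ∠DLZ = 48°  [same arc ZD]
4. ∠DZL = 85°  [△LZD]

∠DZL = 85°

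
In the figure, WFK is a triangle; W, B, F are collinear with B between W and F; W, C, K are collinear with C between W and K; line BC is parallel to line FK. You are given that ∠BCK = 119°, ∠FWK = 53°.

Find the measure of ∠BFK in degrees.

1. ∠BCW = 61°  [linear pair at C on WK]
2. ∠BWC = 53°  [B on WF, C on WK]
3. ∠CBW = 66°  [△WBC]
4. ∠CBF = 114°  [linear pair at B on WF]
5. ∠BFK = 66°  [BC∥FK, co-interior at F–B]

∠BFK = 66°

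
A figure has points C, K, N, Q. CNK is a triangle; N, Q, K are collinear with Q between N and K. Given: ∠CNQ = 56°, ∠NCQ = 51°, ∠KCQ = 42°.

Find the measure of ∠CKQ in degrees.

1. ∠CQN = 73°  [△CNQ]
2. ∠CQK = 107°  [linear pair at Q on NK]
3. ∠CKQ = 31°  [△CQK]

∠CKQ = 31°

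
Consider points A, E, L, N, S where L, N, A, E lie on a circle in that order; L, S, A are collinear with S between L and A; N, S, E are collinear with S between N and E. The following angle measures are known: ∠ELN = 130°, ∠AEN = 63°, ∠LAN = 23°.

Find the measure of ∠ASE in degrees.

1. ∠EAN = 50°  [cyclic LNAE, opposite ∠L+∠A]
2. ∠ANE = 67°  [△NAE]
3. ∠LEN = 23°  [same arc LN]
4. ∠ALE = 67°  [same arc AE]
5. ∠ESL = 90°  [△LSE]
6. ∠ASE = 90°  [linear pair at S on LA]

∠ASE = 90°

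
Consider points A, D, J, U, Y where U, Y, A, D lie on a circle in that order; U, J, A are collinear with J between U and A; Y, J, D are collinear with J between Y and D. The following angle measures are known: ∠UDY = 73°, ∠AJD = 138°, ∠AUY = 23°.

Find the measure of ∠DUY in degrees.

∠DUY = 88°

1. ∠UJY = 138°  [vertical angles at J]
2. ∠DYU = 19°  [△UJY]
3. ∠DUY = 88°  [△UYD]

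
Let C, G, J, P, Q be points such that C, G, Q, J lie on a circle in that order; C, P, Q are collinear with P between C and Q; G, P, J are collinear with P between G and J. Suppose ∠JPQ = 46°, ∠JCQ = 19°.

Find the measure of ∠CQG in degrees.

∠CQG = 27°

1. ∠CPG = 46°  [vertical angles at P]
2. ∠JGQ = 19°  [same arc QJ]
3. ∠GPQ = 134°  [linear pair at P on CQ]
4. ∠CQG = 27°  [△GPQ]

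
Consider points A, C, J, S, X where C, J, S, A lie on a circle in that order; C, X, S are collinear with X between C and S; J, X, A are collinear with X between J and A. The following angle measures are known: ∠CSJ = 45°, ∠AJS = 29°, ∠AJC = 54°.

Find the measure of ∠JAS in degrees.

1. ∠CAJ = 45°  [same arc CJ]
2. ∠ACJ = 81°  [△CJA]
3. ∠ASJ = 99°  [cyclic CJSA, opposite ∠C+∠S]
4. ∠JAS = 52°  [△JSA]

∠JAS = 52°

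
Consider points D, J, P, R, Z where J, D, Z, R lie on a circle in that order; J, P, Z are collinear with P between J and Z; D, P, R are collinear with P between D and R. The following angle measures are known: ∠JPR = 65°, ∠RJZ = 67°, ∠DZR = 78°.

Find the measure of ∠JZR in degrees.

∠JZR = 30°

1. ∠RPZ = 115°  [linear pair at P on JZ]
2. ∠RDZ = 67°  [same arc ZR]
3. ∠DRZ = 35°  [△DZR]
4. ∠JZR = 30°  [△ZPR]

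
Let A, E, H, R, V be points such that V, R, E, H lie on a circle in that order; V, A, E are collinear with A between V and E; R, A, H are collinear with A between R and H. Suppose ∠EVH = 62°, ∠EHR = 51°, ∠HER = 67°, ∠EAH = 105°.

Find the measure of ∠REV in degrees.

1. ∠EVR = 51°  [same arc RE]
2. ∠HVR = 113°  [cyclic VREH, opposite ∠V+∠E]
3. ∠RAV = 105°  [vertical angles at A]
4. ∠HRV = 24°  [△VAR]
5. ∠RHV = 43°  [△VRH]
6. ∠REV = 43°  [same arc VR]

∠REV = 43°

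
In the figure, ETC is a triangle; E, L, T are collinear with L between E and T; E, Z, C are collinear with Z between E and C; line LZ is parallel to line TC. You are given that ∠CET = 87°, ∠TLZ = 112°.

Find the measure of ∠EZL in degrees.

1. ∠LEZ = 87°  [L on ET, Z on EC]
2. ∠ELZ = 68°  [linear pair at L on ET]
3. ∠EZL = 25°  [△ELZ]

∠EZL = 25°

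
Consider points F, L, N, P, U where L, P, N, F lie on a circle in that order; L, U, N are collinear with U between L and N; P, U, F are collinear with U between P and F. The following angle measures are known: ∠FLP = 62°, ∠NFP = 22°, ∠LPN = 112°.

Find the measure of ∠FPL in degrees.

∠FPL = 72°

1. ∠FNP = 118°  [cyclic LPNF, opposite ∠L+∠N]
2. ∠FPN = 40°  [△PNF]
3. ∠LFN = 68°  [cyclic LPNF, opposite ∠P+∠F]
4. ∠FLN = 40°  [same arc NF]
5. ∠FNL = 72°  [△LNF]
6. ∠FPL = 72°  [same arc LF]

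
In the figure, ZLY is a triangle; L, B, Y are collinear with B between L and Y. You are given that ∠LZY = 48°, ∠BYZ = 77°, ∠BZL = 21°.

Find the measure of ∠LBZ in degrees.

1. ∠LYZ = 77°  [B on ray YL]
2. ∠YLZ = 55°  [△ZLY]
3. ∠BLZ = 55°  [B on ray LY]
4. ∠LBZ = 104°  [△ZLB]

∠LBZ = 104°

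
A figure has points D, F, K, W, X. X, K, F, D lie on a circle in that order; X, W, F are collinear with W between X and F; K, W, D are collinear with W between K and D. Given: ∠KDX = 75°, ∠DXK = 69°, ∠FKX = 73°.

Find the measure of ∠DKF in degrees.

∠DKF = 37°

1. ∠DKX = 36°  [△XKD]
2. ∠FDX = 107°  [cyclic XKFD, opposite ∠K+∠D]
3. ∠DFX = 36°  [same arc XD]
4. ∠DXF = 37°  [△XFD]
5. ∠DKF = 37°  [same arc FD]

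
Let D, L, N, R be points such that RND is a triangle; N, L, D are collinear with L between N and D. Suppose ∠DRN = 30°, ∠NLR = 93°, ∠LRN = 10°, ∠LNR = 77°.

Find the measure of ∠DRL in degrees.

∠DRL = 20°

1. ∠DLR = 87°  [linear pair at L on ND]
2. ∠DNR = 77°  [L on ray ND]
3. ∠NDR = 73°  [△RND]
4. ∠LDR = 73°  [L on ray DN]
5. ∠DRL = 20°  [△RLD]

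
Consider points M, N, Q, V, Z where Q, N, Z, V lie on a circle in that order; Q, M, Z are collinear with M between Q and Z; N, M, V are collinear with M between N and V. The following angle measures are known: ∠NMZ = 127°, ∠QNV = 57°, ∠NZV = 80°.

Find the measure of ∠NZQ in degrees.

∠NZQ = 23°

1. ∠NQV = 100°  [cyclic QNZV, opposite ∠Q+∠Z]
2. ∠NVQ = 23°  [△QNV]
3. ∠NZQ = 23°  [same arc QN]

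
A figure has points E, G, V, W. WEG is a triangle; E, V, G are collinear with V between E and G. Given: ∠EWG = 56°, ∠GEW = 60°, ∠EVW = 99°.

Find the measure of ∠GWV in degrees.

1. ∠EGW = 64°  [△WEG]
2. ∠GVW = 81°  [linear pair at V on EG]
3. ∠VGW = 64°  [V on ray GE]
4. ∠GWV = 35°  [△WVG]

∠GWV = 35°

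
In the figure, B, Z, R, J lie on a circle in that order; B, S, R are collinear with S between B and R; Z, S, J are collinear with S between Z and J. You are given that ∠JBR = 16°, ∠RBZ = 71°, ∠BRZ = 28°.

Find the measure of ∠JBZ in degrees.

∠JBZ = 87°

1. ∠JZR = 16°  [same arc RJ]
2. ∠RJZ = 71°  [same arc ZR]
3. ∠JRZ = 93°  [△ZRJ]
4. ∠JBZ = 87°  [cyclic BZRJ, opposite ∠B+∠R]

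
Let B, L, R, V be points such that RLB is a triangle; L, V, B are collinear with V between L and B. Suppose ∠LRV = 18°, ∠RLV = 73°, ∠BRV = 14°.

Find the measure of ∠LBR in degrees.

1. ∠LVR = 89°  [△RLV]
2. ∠BVR = 91°  [linear pair at V on LB]
3. ∠RBV = 75°  [△RVB]
4. ∠LBR = 75°  [V on ray BL]

∠LBR = 75°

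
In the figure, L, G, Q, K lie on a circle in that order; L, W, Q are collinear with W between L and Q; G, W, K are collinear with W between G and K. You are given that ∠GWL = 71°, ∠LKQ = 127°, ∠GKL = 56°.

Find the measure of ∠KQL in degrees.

∠KQL = 38°

1. ∠KWQ = 71°  [vertical angles at W]
2. ∠KWL = 109°  [linear pair at W on LQ]
3. ∠KLQ = 15°  [△LWK]
4. ∠KQL = 38°  [△LQK]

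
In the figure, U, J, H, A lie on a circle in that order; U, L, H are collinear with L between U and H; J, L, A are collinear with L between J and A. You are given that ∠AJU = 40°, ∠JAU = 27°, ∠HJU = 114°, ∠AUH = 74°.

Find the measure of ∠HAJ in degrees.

∠HAJ = 39°

1. ∠JHU = 27°  [same arc UJ]
2. ∠HUJ = 39°  [△UJH]
3. ∠HAJ = 39°  [same arc JH]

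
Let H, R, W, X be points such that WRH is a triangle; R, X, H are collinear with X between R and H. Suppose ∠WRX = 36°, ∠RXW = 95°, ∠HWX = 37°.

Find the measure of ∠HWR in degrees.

∠HWR = 86°

1. ∠HRW = 36°  [X on ray RH]
2. ∠HXW = 85°  [linear pair at X on RH]
3. ∠WHX = 58°  [△WXH]
4. ∠RHW = 58°  [X on ray HR]
5. ∠HWR = 86°  [△WRH]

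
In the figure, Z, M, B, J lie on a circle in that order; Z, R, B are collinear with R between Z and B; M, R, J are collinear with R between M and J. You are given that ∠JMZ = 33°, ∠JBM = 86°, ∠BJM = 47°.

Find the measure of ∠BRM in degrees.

1. ∠BZM = 47°  [same arc MB]
2. ∠MRZ = 100°  [△ZRM]
3. ∠BRM = 80°  [linear pair at R on ZB]

∠BRM = 80°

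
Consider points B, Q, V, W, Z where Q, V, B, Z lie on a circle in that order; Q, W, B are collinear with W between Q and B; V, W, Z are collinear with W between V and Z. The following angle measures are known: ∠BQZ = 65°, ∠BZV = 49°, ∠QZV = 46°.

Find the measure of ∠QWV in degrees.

1. ∠BVZ = 65°  [same arc BZ]
2. ∠QBV = 46°  [same arc QV]
3. ∠BWV = 69°  [△VWB]
4. ∠QWV = 111°  [linear pair at W on QB]

∠QWV = 111°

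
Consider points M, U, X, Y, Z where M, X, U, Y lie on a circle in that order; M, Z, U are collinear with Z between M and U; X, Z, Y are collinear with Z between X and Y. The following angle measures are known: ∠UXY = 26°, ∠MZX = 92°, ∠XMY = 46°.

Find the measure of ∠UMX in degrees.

∠UMX = 20°

1. ∠XUY = 134°  [cyclic MXUY, opposite ∠M+∠U]
2. ∠UYX = 20°  [△XUY]
3. ∠UMX = 20°  [same arc XU]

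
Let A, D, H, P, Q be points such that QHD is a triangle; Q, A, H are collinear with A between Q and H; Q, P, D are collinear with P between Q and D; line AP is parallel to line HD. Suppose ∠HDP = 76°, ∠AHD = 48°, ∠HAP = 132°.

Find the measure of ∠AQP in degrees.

1. ∠HDQ = 76°  [P on ray DQ]
2. ∠PAQ = 48°  [linear pair at A on QH]
3. ∠APQ = 76°  [AP∥HD, corresponding at P]
4. ∠AQP = 56°  [△QAP]

∠AQP = 56°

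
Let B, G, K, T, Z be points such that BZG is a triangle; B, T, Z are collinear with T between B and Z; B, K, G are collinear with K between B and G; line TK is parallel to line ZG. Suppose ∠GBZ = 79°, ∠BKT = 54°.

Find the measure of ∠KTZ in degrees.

1. ∠KBT = 79°  [T on BZ, K on BG]
2. ∠BTK = 47°  [△BTK]
3. ∠KTZ = 133°  [linear pair at T on BZ]

∠KTZ = 133°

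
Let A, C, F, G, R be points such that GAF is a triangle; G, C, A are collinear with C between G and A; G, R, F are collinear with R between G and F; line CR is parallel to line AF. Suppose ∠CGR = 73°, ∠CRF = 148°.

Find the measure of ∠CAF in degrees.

∠CAF = 75°

1. ∠CRG = 32°  [linear pair at R on GF]
2. ∠GCR = 75°  [△GCR]
3. ∠ACR = 105°  [linear pair at C on GA]
4. ∠CAF = 75°  [CR∥AF, co-interior at A–C]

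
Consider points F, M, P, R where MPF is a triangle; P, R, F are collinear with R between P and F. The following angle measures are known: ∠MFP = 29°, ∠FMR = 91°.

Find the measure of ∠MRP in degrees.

1. ∠MFR = 29°  [R on ray FP]
2. ∠FRM = 60°  [△MRF]
3. ∠MRP = 120°  [linear pair at R on PF]

∠MRP = 120°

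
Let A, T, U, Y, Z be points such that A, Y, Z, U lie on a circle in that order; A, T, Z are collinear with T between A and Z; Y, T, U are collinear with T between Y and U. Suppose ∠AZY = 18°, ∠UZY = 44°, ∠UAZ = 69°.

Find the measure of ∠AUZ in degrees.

1. ∠AUY = 18°  [same arc AY]
2. ∠UAY = 136°  [cyclic AYZU, opposite ∠A+∠Z]
3. ∠AYU = 26°  [△AYU]
4. ∠AZU = 26°  [same arc AU]
5. ∠AUZ = 85°  [△AZU]

∠AUZ = 85°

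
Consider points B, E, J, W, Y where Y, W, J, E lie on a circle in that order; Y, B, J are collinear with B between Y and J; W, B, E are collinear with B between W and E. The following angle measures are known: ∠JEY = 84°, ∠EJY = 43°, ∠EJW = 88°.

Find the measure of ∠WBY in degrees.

∠WBY = 98°

1. ∠EYJ = 53°  [△YJE]
2. ∠EWY = 43°  [same arc YE]
3. ∠EWJ = 53°  [same arc JE]
4. ∠JEW = 39°  [△WJE]
5. ∠JYW = 39°  [same arc WJ]
6. ∠WBY = 98°  [△YBW]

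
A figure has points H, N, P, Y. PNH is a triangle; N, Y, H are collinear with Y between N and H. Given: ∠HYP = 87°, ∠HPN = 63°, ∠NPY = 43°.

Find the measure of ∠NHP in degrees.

∠NHP = 73°

1. ∠NYP = 93°  [linear pair at Y on NH]
2. ∠PNY = 44°  [△PNY]
3. ∠HNP = 44°  [Y on ray NH]
4. ∠NHP = 73°  [△PNH]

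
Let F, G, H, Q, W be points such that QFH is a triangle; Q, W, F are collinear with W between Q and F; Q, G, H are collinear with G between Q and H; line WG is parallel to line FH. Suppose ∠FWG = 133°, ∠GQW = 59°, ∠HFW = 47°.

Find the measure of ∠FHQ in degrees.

∠FHQ = 74°

1. ∠GWQ = 47°  [linear pair at W on QF]
2. ∠QGW = 74°  [△QWG]
3. ∠FHQ = 74°  [WG∥FH, corresponding at G]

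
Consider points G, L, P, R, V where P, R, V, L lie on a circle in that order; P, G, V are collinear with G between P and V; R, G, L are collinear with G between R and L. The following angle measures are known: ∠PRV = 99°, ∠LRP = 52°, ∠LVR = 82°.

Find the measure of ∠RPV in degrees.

∠RPV = 51°

1. ∠LPR = 98°  [cyclic PRVL, opposite ∠P+∠V]
2. ∠PLR = 30°  [△PRL]
3. ∠PVR = 30°  [same arc PR]
4. ∠RPV = 51°  [△PRV]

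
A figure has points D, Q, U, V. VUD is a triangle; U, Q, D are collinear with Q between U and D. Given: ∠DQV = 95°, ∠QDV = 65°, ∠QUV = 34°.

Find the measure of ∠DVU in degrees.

1. ∠UDV = 65°  [Q on ray DU]
2. ∠DUV = 34°  [Q on ray UD]
3. ∠DVU = 81°  [△VUD]

∠DVU = 81°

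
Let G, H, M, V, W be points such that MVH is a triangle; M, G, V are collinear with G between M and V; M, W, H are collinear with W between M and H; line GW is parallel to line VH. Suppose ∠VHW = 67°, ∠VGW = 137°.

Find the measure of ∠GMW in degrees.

∠GMW = 70°

1. ∠MHV = 67°  [W on ray HM]
2. ∠MGW = 43°  [linear pair at G on MV]
3. ∠GWM = 67°  [GW∥VH, corresponding at W]
4. ∠GMW = 70°  [△MGW]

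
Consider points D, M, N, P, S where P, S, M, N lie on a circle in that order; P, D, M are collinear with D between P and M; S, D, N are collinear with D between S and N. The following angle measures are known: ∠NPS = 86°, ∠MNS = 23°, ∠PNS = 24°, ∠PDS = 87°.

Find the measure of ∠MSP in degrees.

1. ∠MPS = 23°  [same arc SM]
2. ∠PMS = 24°  [same arc PS]
3. ∠MSP = 133°  [△PSM]

∠MSP = 133°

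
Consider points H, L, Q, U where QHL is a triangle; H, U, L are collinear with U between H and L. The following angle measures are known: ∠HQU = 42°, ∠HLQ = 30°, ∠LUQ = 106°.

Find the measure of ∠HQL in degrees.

∠HQL = 86°

1. ∠HUQ = 74°  [linear pair at U on HL]
2. ∠QHU = 64°  [△QHU]
3. ∠LHQ = 64°  [U on ray HL]
4. ∠HQL = 86°  [△QHL]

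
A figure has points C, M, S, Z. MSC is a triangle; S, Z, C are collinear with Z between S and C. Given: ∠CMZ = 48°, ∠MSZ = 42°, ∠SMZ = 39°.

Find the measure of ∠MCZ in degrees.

∠MCZ = 51°

1. ∠MZS = 99°  [△MSZ]
2. ∠CZM = 81°  [linear pair at Z on SC]
3. ∠MCZ = 51°  [△MZC]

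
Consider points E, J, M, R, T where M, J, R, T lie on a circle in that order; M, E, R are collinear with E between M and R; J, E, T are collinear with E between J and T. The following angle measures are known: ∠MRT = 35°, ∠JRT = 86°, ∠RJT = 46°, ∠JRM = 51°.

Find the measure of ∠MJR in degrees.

1. ∠JTR = 48°  [△JRT]
2. ∠JMR = 48°  [same arc JR]
3. ∠MJR = 81°  [△MJR]

∠MJR = 81°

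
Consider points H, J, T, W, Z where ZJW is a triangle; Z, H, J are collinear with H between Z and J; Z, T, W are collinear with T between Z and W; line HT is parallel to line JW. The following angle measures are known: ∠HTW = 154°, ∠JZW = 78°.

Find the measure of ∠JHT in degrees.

∠JHT = 104°

1. ∠HTZ = 26°  [linear pair at T on ZW]
2. ∠HZT = 78°  [H on ZJ, T on ZW]
3. ∠THZ = 76°  [△ZHT]
4. ∠JHT = 104°  [linear pair at H on ZJ]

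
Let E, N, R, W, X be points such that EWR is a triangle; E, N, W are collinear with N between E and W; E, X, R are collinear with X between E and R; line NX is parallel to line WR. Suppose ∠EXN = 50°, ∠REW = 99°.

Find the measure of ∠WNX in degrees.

∠WNX = 149°

1. ∠ERW = 50°  [NX∥WR, corresponding at X]
2. ∠EWR = 31°  [△EWR]
3. ∠ENX = 31°  [NX∥WR, corresponding at N]
4. ∠WNX = 149°  [linear pair at N on EW]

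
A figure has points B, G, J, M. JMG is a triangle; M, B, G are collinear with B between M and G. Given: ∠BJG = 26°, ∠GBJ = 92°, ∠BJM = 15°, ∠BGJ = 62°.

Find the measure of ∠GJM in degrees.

1. ∠JBM = 88°  [linear pair at B on MG]
2. ∠BMJ = 77°  [△JMB]
3. ∠JGM = 62°  [B on ray GM]
4. ∠GMJ = 77°  [B on ray MG]
5. ∠GJM = 41°  [△JMG]

∠GJM = 41°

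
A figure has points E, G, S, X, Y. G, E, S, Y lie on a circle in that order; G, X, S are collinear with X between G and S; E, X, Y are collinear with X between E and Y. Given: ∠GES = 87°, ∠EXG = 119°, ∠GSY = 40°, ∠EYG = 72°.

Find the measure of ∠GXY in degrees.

∠GXY = 61°

1. ∠GYS = 93°  [cyclic GESY, opposite ∠E+∠Y]
2. ∠SGY = 47°  [△GSY]
3. ∠GXY = 61°  [△GXY]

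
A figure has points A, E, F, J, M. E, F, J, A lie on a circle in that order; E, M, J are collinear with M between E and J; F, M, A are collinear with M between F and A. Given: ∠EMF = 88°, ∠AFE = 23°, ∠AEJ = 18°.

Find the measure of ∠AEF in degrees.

1. ∠AMJ = 88°  [vertical angles at M]
2. ∠AJE = 23°  [same arc EA]
3. ∠AFJ = 18°  [same arc JA]
4. ∠FAJ = 69°  [△JMA]
5. ∠AJF = 93°  [△FJA]
6. ∠AEF = 87°  [cyclic EFJA, opposite ∠E+∠J]

∠AEF = 87°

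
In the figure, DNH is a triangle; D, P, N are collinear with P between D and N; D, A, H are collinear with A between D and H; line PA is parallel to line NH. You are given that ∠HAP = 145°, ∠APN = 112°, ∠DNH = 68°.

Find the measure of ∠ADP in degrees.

1. ∠DAP = 35°  [linear pair at A on DH]
2. ∠APD = 68°  [linear pair at P on DN]
3. ∠ADP = 77°  [△DPA]

∠ADP = 77°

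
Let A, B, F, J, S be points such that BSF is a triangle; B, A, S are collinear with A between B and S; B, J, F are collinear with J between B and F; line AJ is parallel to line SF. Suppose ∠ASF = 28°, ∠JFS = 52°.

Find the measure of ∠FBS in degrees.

∠FBS = 100°

1. ∠BSF = 28°  [A on ray SB]
2. ∠BFS = 52°  [J on ray FB]
3. ∠FBS = 100°  [△BSF]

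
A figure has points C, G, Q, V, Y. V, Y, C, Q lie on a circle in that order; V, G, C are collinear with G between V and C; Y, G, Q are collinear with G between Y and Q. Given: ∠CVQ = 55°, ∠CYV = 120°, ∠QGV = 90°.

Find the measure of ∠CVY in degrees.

∠CVY = 25°

1. ∠CYQ = 55°  [same arc CQ]
2. ∠CGY = 90°  [vertical angles at G]
3. ∠VCY = 35°  [△YGC]
4. ∠CVY = 25°  [△VYC]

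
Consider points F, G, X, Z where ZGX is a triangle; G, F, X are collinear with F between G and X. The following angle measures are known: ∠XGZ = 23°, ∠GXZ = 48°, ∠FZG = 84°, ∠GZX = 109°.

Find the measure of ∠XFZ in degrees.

1. ∠FGZ = 23°  [F on ray GX]
2. ∠GFZ = 73°  [△ZGF]
3. ∠XFZ = 107°  [linear pair at F on GX]

∠XFZ = 107°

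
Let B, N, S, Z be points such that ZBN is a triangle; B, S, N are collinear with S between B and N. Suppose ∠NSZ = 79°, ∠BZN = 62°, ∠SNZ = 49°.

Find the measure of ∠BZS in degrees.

1. ∠BSZ = 101°  [linear pair at S on BN]
2. ∠BNZ = 49°  [S on ray NB]
3. ∠NBZ = 69°  [△ZBN]
4. ∠SBZ = 69°  [S on ray BN]
5. ∠BZS = 10°  [△ZBS]

∠BZS = 10°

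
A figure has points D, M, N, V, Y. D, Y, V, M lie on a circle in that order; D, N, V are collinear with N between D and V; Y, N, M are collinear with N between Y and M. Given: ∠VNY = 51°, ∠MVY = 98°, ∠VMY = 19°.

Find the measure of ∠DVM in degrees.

1. ∠DNM = 51°  [vertical angles at N]
2. ∠MNV = 129°  [linear pair at N on DV]
3. ∠DVM = 32°  [△VNM]

∠DVM = 32°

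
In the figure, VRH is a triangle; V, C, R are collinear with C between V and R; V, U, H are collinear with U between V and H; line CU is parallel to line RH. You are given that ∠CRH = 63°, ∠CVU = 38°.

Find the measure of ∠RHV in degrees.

1. ∠HRV = 63°  [C on ray RV]
2. ∠HVR = 38°  [C on VR, U on VH]
3. ∠RHV = 79°  [△VRH]

∠RHV = 79°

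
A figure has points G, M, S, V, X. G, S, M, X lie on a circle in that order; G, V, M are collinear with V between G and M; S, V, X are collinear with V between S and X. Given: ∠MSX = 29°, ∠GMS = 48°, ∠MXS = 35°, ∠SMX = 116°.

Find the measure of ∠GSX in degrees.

∠GSX = 68°

1. ∠GXS = 48°  [same arc GS]
2. ∠SGX = 64°  [cyclic GSMX, opposite ∠G+∠M]
3. ∠GSX = 68°  [△GSX]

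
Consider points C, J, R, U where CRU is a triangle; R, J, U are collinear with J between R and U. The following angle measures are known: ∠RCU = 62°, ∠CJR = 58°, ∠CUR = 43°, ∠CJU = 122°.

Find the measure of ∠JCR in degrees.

∠JCR = 47°

1. ∠CRU = 75°  [△CRU]
2. ∠CRJ = 75°  [J on ray RU]
3. ∠JCR = 47°  [△CRJ]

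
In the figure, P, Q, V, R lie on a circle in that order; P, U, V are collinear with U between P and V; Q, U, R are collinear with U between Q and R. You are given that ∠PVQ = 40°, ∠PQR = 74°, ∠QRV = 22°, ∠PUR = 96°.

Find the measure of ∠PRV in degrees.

1. ∠PRQ = 40°  [same arc PQ]
2. ∠PVR = 74°  [same arc PR]
3. ∠RPV = 44°  [△PUR]
4. ∠PRV = 62°  [△PVR]

∠PRV = 62°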